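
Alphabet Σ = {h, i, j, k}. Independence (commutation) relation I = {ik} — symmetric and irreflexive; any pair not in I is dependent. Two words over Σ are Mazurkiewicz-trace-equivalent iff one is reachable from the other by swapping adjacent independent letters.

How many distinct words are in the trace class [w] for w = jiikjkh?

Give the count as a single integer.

3

#0=j has no predecessor
#1=i depends on [0:j]
#2=i depends on [1:i]
#3=k depends on [0:j]
#4=j depends on [2:i, 3:k]
#5=k depends on [4:j]
#6=h depends on [5:k]
sources: [0:j]
N(rest) = Σ N(rest − s) over sources s of rest; N(one piece) = 1:
  size 1 → [6]=1
  size 2 → [5,6]=1
  size 3 → [4,5,6]=1
  size 4 → [2,4,5,6]=1  [3,4,5,6]=1
  size 5 → [1,2,4,5,6]=1  [2,3,4,5,6]=2
  first=0(j) contributes 3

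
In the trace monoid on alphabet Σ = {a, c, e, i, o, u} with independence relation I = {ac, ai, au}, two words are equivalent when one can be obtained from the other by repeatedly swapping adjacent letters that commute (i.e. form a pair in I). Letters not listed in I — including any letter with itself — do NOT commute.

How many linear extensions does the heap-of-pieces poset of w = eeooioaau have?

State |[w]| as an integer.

#0=e has no predecessor
#1=e depends on [0:e]
#2=o depends on [1:e]
#3=o depends on [2:o]
#4=i depends on [3:o]
#5=o depends on [4:i]
#6=a depends on [5:o]
#7=a depends on [6:a]
#8=u depends on [5:o]
sources: [0:e]
N(rest) = Σ N(rest − s) over sources s of rest; N(one piece) = 1:
  size 1 → [7]=1  [8]=1
  size 2 → [6,7]=1  [7,8]=2
  size 3 → [6,7,8]=3
  size 4 → [5,6,7,8]=3
  size 5 → [4,5,6,7,8]=3
  size 6 → [3,4,5,6,7,8]=3
  size 7 → [2,3,4,5,6,7,8]=3
  first=0(e) contributes 3

3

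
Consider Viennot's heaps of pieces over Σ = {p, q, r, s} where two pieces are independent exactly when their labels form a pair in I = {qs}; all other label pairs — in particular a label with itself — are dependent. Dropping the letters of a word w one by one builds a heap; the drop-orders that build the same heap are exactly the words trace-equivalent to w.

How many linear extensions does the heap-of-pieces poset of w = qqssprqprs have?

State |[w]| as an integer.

6

piece 0:q — minimal
piece 1:q rests on {0:q}
piece 2:s — minimal
piece 3:s rests on {2:s}
piece 4:p rests on {1:q, 3:s}
piece 5:r rests on {4:p}
piece 6:q rests on {5:r}
piece 7:p rests on {6:q}
piece 8:r rests on {7:p}
piece 9:s rests on {8:r}
minimal pieces: {0:q, 2:s}
ways to finish when only these pieces remain (= sum over removing one remaining piece with nothing left below it):
  1 left: {9}→1
  2 left: {8,9}→1
  3 left: {7,8,9}→1
  4 left: {6,7,8,9}→1
  5 left: {5,6,7,8,9}→1
  6 left: {4,5,6,7,8,9}→1
  7 left: {1,4,5,6,7,8,9}→1  {3,4,5,6,7,8,9}→1
  8 left: {0,1,4,5,6,7,8,9}→1  {1,3,4,5,6,7,8,9}→2  {2,3,4,5,6,7,8,9}→1
  placing 0:q first → 3 extensions
  placing 2:s first → 3 extensions
total linear extensions = 6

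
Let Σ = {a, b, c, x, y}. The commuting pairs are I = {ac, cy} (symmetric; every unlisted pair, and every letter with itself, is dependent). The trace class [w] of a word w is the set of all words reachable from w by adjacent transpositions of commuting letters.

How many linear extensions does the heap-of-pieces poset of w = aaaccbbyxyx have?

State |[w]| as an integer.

drop 0:a onto floor
drop 1:a onto {0:a}
drop 2:a onto {1:a}
drop 3:c onto floor
drop 4:c onto {3:c}
drop 5:b onto {2:a, 4:c}
drop 6:b onto {5:b}
drop 7:y onto {6:b}
drop 8:x onto {7:y}
drop 9:y onto {8:x}
drop 10:x onto {9:y}
ground layer = {0:a, 3:c}
drop-orders for the pieces not yet dropped (sum over which currently-grounded one goes next):
  1 to go: {10} 1
  2 to go: {9,10} 1
  3 to go: {8,9,10} 1
  4 to go: {7,8,9,10} 1
  5 to go: {6,7,8,9,10} 1
  6 to go: {5,6,7,8,9,10} 1
  7 to go: {2,5,6,7,8,9,10} 1  {4,5,6,7,8,9,10} 1
  8 to go: {1,2,5,6,7,8,9,10} 1  {2,4,5,6,7,8,9,10} 2  {3,4,5,6,7,8,9,10} 1
  9 to go: {0,1,2,5,6,7,8,9,10} 1  {1,2,4,5,6,7,8,9,10} 3  {2,3,4,5,6,7,8,9,10} 3
  if 0:a drops first: 6 orders
  if 3:c drops first: 4 orders
heap linearizations: 10

10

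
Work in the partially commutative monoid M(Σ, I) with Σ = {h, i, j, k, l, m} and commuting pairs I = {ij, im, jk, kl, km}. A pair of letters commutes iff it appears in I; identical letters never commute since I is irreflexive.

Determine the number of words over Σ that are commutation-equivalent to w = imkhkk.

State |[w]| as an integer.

#0=i has no predecessor
#1=m has no predecessor
#2=k depends on [0:i]
#3=h depends on [1:m, 2:k]
#4=k depends on [3:h]
#5=k depends on [4:k]
sources: [0:i, 1:m]
N(rest) = Σ N(rest − s) over sources s of rest; N(one piece) = 1:
  size 1 → [5]=1
  size 2 → [4,5]=1
  size 3 → [3,4,5]=1
  size 4 → [1,3,4,5]=1  [2,3,4,5]=1
  first=0(i) contributes 2
  first=1(m) contributes 1
|[w]| = 3

3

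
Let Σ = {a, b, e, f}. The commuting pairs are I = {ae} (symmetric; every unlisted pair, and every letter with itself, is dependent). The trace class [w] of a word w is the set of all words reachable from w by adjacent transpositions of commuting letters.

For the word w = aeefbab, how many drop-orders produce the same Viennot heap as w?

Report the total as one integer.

3

piece 0:a — minimal
piece 1:e — minimal
piece 2:e rests on {1:e}
piece 3:f rests on {0:a, 2:e}
piece 4:b rests on {3:f}
piece 5:a rests on {4:b}
piece 6:b rests on {5:a}
minimal pieces: {0:a, 1:e}
ways to finish when only these pieces remain (= sum over removing one remaining piece with nothing left below it):
  1 left: {6}→1
  2 left: {5,6}→1
  3 left: {4,5,6}→1
  4 left: {3,4,5,6}→1
  5 left: {0,3,4,5,6}→1  {2,3,4,5,6}→1
  placing 0:a first → 1 extensions
  placing 1:e first → 2 extensions
total linear extensions = 3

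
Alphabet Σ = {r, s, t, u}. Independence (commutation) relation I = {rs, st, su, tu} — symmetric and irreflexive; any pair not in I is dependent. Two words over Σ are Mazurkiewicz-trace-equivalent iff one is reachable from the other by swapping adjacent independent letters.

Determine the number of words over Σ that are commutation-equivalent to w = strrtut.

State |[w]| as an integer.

21

0(s) covers ∅
1(t) covers ∅
2(r) covers 1:t
3(r) covers 2:r
4(t) covers 3:r
5(u) covers 3:r
6(t) covers 4:t
floor of heap: 0:s, 1:t
completions by unplaced set U, small U first (add the entries for U minus each lowest piece of U):
  |U|=1: {0}:1  {5}:1  {6}:1
  |U|=2: {0,5}:2  {0,6}:2  {4,6}:1  {5,6}:2
  |U|=3: {0,4,6}:3  {0,5,6}:6  {4,5,6}:3
  |U|=4: {0,4,5,6}:12  {3,4,5,6}:3
  |U|=5: {0,3,4,5,6}:15  {2,3,4,5,6}:3
  start at 0(s): 3
  start at 1(t): 18
sum over floor = 21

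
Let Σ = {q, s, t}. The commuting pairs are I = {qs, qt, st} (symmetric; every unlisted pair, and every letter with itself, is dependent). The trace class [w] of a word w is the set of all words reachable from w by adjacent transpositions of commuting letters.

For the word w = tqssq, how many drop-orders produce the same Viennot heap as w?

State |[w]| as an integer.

30

0(t) covers ∅
1(q) covers ∅
2(s) covers ∅
3(s) covers 2:s
4(q) covers 1:q
floor of heap: 0:t, 1:q, 2:s
completions by unplaced set U, small U first (add the entries for U minus each lowest piece of U):
  |U|=1: {0}:1  {3}:1  {4}:1
  |U|=2: {0,3}:2  {0,4}:2  {1,4}:1  {2,3}:1  {3,4}:2
  |U|=3: {0,1,4}:3  {0,2,3}:3  {0,3,4}:6  {1,3,4}:3  {2,3,4}:3
  start at 0(t): 6
  start at 1(q): 12
  start at 2(s): 12
sum over floor = 30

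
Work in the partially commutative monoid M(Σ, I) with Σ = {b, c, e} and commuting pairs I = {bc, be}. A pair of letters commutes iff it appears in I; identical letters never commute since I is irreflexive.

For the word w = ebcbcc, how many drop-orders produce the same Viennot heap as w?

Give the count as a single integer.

15

#0=e has no predecessor
#1=b has no predecessor
#2=c depends on [0:e]
#3=b depends on [1:b]
#4=c depends on [2:c]
#5=c depends on [4:c]
sources: [0:e, 1:b]
N(rest) = Σ N(rest − s) over sources s of rest; N(one piece) = 1:
  size 1 → [3]=1  [5]=1
  size 2 → [1,3]=1  [3,5]=2  [4,5]=1
  size 3 → [1,3,5]=3  [2,4,5]=1  [3,4,5]=3
  size 4 → [0,2,4,5]=1  [1,3,4,5]=6  [2,3,4,5]=4
  first=0(e) contributes 10
  first=1(b) contributes 5
|[w]| = 15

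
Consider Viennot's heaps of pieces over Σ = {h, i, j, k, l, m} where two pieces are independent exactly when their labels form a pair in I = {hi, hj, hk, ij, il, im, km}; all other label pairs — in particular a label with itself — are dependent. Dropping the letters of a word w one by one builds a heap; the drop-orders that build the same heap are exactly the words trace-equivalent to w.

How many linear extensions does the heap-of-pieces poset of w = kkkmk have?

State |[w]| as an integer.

5

drop 0:k onto floor
drop 1:k onto {0:k}
drop 2:k onto {1:k}
drop 3:m onto floor
drop 4:k onto {2:k}
ground layer = {0:k, 3:m}
drop-orders for the pieces not yet dropped (sum over which currently-grounded one goes next):
  1 to go: {3} 1  {4} 1
  2 to go: {2,4} 1  {3,4} 2
  3 to go: {1,2,4} 1  {2,3,4} 3
  if 0:k drops first: 4 orders
  if 3:m drops first: 1 orders
heap linearizations: 5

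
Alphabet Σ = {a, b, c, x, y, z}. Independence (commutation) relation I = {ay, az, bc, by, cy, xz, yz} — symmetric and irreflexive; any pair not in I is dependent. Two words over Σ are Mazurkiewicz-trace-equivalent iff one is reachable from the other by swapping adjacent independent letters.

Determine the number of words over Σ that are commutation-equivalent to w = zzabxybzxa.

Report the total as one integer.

21

piece 0:z — minimal
piece 1:z rests on {0:z}
piece 2:a — minimal
piece 3:b rests on {1:z, 2:a}
piece 4:x rests on {3:b}
piece 5:y rests on {4:x}
piece 6:b rests on {4:x}
piece 7:z rests on {6:b}
piece 8:x rests on {5:y, 6:b}
piece 9:a rests on {8:x}
minimal pieces: {0:z, 2:a}
ways to finish when only these pieces remain (= sum over removing one remaining piece with nothing left below it):
  1 left: {7}→1  {9}→1
  2 left: {7,9}→2  {8,9}→1
  3 left: {5,8,9}→1  {7,8,9}→3
  4 left: {5,7,8,9}→4  {6,7,8,9}→3
  5 left: {5,6,7,8,9}→7
  6 left: {4,5,6,7,8,9}→7
  7 left: {3,4,5,6,7,8,9}→7
  8 left: {1,3,4,5,6,7,8,9}→7  {2,3,4,5,6,7,8,9}→7
  placing 0:z first → 14 extensions
  placing 2:a first → 7 extensions
total linear extensions = 21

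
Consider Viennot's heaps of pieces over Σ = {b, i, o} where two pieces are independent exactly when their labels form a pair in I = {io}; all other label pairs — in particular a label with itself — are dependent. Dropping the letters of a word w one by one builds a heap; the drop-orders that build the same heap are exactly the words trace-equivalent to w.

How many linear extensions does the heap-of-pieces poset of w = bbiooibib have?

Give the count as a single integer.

piece 0:b — minimal
piece 1:b rests on {0:b}
piece 2:i rests on {1:b}
piece 3:o rests on {1:b}
piece 4:o rests on {3:o}
piece 5:i rests on {2:i}
piece 6:b rests on {4:o, 5:i}
piece 7:i rests on {6:b}
piece 8:b rests on {7:i}
minimal pieces: {0:b}
ways to finish when only these pieces remain (= sum over removing one remaining piece with nothing left below it):
  1 left: {8}→1
  2 left: {7,8}→1
  3 left: {6,7,8}→1
  4 left: {4,6,7,8}→1  {5,6,7,8}→1
  5 left: {2,5,6,7,8}→1  {3,4,6,7,8}→1  {4,5,6,7,8}→2
  6 left: {2,4,5,6,7,8}→3  {3,4,5,6,7,8}→3
  7 left: {2,3,4,5,6,7,8}→6
  placing 0:b first → 6 extensions

6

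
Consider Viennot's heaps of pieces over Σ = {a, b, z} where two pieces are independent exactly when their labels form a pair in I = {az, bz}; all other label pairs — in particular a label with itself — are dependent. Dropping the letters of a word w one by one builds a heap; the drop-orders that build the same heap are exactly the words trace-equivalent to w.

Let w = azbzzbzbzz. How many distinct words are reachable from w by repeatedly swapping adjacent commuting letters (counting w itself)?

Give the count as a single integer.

210

#0=a has no predecessor
#1=z has no predecessor
#2=b depends on [0:a]
#3=z depends on [1:z]
#4=z depends on [3:z]
#5=b depends on [2:b]
#6=z depends on [4:z]
#7=b depends on [5:b]
#8=z depends on [6:z]
#9=z depends on [8:z]
sources: [0:a, 1:z]
N(rest) = Σ N(rest − s) over sources s of rest; N(one piece) = 1:
  size 1 → [7]=1  [9]=1
  size 2 → [5,7]=1  [7,9]=2  [8,9]=1
  size 3 → [2,5,7]=1  [5,7,9]=3  [6,8,9]=1  [7,8,9]=3
  size 4 → [0,2,5,7]=1  [2,5,7,9]=4  [4,6,8,9]=1  [5,7,8,9]=6  [6,7,8,9]=4
  size 5 → [0,2,5,7,9]=5  [2,5,7,8,9]=10  [3,4,6,8,9]=1  [4,6,7,8,9]=5  [5,6,7,8,9]=10
  size 6 → [0,2,5,7,8,9]=15  [1,3,4,6,8,9]=1  [2,5,6,7,8,9]=20  [3,4,6,7,8,9]=6  [4,5,6,7,8,9]=15
  size 7 → [0,2,5,6,7,8,9]=35  [1,3,4,6,7,8,9]=7  [2,4,5,6,7,8,9]=35  [3,4,5,6,7,8,9]=21
  size 8 → [0,2,4,5,6,7,8,9]=70  [1,3,4,5,6,7,8,9]=28  [2,3,4,5,6,7,8,9]=56
  first=0(a) contributes 84
  first=1(z) contributes 126
|[w]| = 210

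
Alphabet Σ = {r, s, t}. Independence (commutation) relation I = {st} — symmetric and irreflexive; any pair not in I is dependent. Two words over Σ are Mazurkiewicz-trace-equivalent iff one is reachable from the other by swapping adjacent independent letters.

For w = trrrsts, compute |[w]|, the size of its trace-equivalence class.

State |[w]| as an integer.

3

piece 0:t — minimal
piece 1:r rests on {0:t}
piece 2:r rests on {1:r}
piece 3:r rests on {2:r}
piece 4:s rests on {3:r}
piece 5:t rests on {3:r}
piece 6:s rests on {4:s}
minimal pieces: {0:t}
ways to finish when only these pieces remain (= sum over removing one remaining piece with nothing left below it):
  1 left: {5}→1  {6}→1
  2 left: {4,6}→1  {5,6}→2
  3 left: {4,5,6}→3
  4 left: {3,4,5,6}→3
  5 left: {2,3,4,5,6}→3
  placing 0:t first → 3 extensions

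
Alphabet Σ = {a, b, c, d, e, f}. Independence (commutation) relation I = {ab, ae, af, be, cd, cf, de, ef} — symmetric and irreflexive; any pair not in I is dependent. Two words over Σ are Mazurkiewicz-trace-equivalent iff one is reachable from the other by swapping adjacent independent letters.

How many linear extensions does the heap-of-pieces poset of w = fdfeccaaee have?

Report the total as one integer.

438

piece 0:f — minimal
piece 1:d rests on {0:f}
piece 2:f rests on {1:d}
piece 3:e — minimal
piece 4:c rests on {3:e}
piece 5:c rests on {4:c}
piece 6:a rests on {1:d, 5:c}
piece 7:a rests on {6:a}
piece 8:e rests on {5:c}
piece 9:e rests on {8:e}
minimal pieces: {0:f, 3:e}
ways to finish when only these pieces remain (= sum over removing one remaining piece with nothing left below it):
  1 left: {2}→1  {7}→1  {9}→1
  2 left: {2,7}→2  {2,9}→2  {6,7}→1  {7,9}→2  {8,9}→1
  3 left: {2,6,7}→3  {2,7,9}→6  {2,8,9}→3  {6,7,9}→3  {7,8,9}→3
  4 left: {1,2,6,7}→3  {2,6,7,9}→12  {2,7,8,9}→12  {6,7,8,9}→6
  5 left: {0,1,2,6,7}→3  {1,2,6,7,9}→15  {2,6,7,8,9}→30  {5,6,7,8,9}→6
  6 left: {0,1,2,6,7,9}→18  {1,2,6,7,8,9}→45  {2,5,6,7,8,9}→36  {4,5,6,7,8,9}→6
  7 left: {0,1,2,6,7,8,9}→63  {1,2,5,6,7,8,9}→81  {2,4,5,6,7,8,9}→42  {3,4,5,6,7,8,9}→6
  8 left: {0,1,2,5,6,7,8,9}→144  {1,2,4,5,6,7,8,9}→123  {2,3,4,5,6,7,8,9}→48
  placing 0:f first → 171 extensions
  placing 3:e first → 267 extensions
total linear extensions = 438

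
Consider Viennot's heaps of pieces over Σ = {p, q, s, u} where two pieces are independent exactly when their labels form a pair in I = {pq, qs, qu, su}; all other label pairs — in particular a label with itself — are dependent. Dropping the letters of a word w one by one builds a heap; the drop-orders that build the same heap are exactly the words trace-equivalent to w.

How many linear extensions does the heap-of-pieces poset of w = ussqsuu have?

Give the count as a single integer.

140

drop 0:u onto floor
drop 1:s onto floor
drop 2:s onto {1:s}
drop 3:q onto floor
drop 4:s onto {2:s}
drop 5:u onto {0:u}
drop 6:u onto {5:u}
ground layer = {0:u, 1:s, 3:q}
drop-orders for the pieces not yet dropped (sum over which currently-grounded one goes next):
  1 to go: {3} 1  {4} 1  {6} 1
  2 to go: {2,4} 1  {3,4} 2  {3,6} 2  {4,6} 2  {5,6} 1
  3 to go: {0,5,6} 1  {1,2,4} 1  {2,3,4} 3  {2,4,6} 3  {3,4,6} 6  {3,5,6} 3  {4,5,6} 3
  4 to go: {0,3,5,6} 4  {0,4,5,6} 4  {1,2,3,4} 4  {1,2,4,6} 4  {2,3,4,6} 12  {2,4,5,6} 6  {3,4,5,6} 12
  5 to go: {0,2,4,5,6} 10  {0,3,4,5,6} 20  {1,2,3,4,6} 20  {1,2,4,5,6} 10  {2,3,4,5,6} 30
  if 0:u drops first: 60 orders
  if 1:s drops first: 60 orders
  if 3:q drops first: 20 orders
heap linearizations: 140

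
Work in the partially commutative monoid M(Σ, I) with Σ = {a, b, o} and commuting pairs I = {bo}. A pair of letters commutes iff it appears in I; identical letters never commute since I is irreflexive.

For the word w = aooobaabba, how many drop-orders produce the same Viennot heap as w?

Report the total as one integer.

piece 0:a — minimal
piece 1:o rests on {0:a}
piece 2:o rests on {1:o}
piece 3:o rests on {2:o}
piece 4:b rests on {0:a}
piece 5:a rests on {3:o, 4:b}
piece 6:a rests on {5:a}
piece 7:b rests on {6:a}
piece 8:b rests on {7:b}
piece 9:a rests on {8:b}
minimal pieces: {0:a}
ways to finish when only these pieces remain (= sum over removing one remaining piece with nothing left below it):
  1 left: {9}→1
  2 left: {8,9}→1
  3 left: {7,8,9}→1
  4 left: {6,7,8,9}→1
  5 left: {5,6,7,8,9}→1
  6 left: {3,5,6,7,8,9}→1  {4,5,6,7,8,9}→1
  7 left: {2,3,5,6,7,8,9}→1  {3,4,5,6,7,8,9}→2
  8 left: {1,2,3,5,6,7,8,9}→1  {2,3,4,5,6,7,8,9}→3
  placing 0:a first → 4 extensions

4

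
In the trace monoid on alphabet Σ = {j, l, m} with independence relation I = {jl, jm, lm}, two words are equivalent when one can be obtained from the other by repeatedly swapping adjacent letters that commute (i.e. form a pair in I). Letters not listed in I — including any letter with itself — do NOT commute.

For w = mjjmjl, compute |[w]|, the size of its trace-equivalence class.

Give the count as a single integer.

60

0(m) covers ∅
1(j) covers ∅
2(j) covers 1:j
3(m) covers 0:m
4(j) covers 2:j
5(l) covers ∅
floor of heap: 0:m, 1:j, 5:l
completions by unplaced set U, small U first (add the entries for U minus each lowest piece of U):
  |U|=1: {3}:1  {4}:1  {5}:1
  |U|=2: {0,3}:1  {2,4}:1  {3,4}:2  {3,5}:2  {4,5}:2
  |U|=3: {0,3,4}:3  {0,3,5}:3  {1,2,4}:1  {2,3,4}:3  {2,4,5}:3  {3,4,5}:6
  |U|=4: {0,2,3,4}:6  {0,3,4,5}:12  {1,2,3,4}:4  {1,2,4,5}:4  {2,3,4,5}:12
  start at 0(m): 20
  start at 1(j): 30
  start at 5(l): 10
sum over floor = 60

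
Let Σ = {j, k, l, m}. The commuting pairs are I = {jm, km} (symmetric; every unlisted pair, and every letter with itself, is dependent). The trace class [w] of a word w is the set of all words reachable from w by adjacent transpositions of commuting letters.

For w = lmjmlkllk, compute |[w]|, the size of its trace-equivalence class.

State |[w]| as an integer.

piece 0:l — minimal
piece 1:m rests on {0:l}
piece 2:j rests on {0:l}
piece 3:m rests on {1:m}
piece 4:l rests on {2:j, 3:m}
piece 5:k rests on {4:l}
piece 6:l rests on {5:k}
piece 7:l rests on {6:l}
piece 8:k rests on {7:l}
minimal pieces: {0:l}
ways to finish when only these pieces remain (= sum over removing one remaining piece with nothing left below it):
  1 left: {8}→1
  2 left: {7,8}→1
  3 left: {6,7,8}→1
  4 left: {5,6,7,8}→1
  5 left: {4,5,6,7,8}→1
  6 left: {2,4,5,6,7,8}→1  {3,4,5,6,7,8}→1
  7 left: {1,3,4,5,6,7,8}→1  {2,3,4,5,6,7,8}→2
  placing 0:l first → 3 extensions

3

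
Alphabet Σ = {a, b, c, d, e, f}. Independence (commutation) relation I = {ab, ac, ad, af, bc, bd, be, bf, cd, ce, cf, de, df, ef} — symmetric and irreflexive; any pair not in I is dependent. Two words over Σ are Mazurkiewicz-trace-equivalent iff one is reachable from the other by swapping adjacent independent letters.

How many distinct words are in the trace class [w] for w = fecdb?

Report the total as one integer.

0(f) covers ∅
1(e) covers ∅
2(c) covers ∅
3(d) covers ∅
4(b) covers ∅
floor of heap: 0:f, 1:e, 2:c, 3:d, 4:b
completions by unplaced set U, small U first (add the entries for U minus each lowest piece of U):
  |U|=1: {0}:1  {1}:1  {2}:1  {3}:1  {4}:1
  |U|=2: {0,1}:2  {0,2}:2  {0,3}:2  {0,4}:2  {1,2}:2  {1,3}:2  {1,4}:2  {2,3}:2  {2,4}:2  {3,4}:2
  |U|=3: {0,1,2}:6  {0,1,3}:6  {0,1,4}:6  {0,2,3}:6  {0,2,4}:6  {0,3,4}:6  {1,2,3}:6  {1,2,4}:6  {1,3,4}:6  {2,3,4}:6
  start at 0(f): 24
  start at 1(e): 24
  start at 2(c): 24
  start at 3(d): 24
  start at 4(b): 24
sum over floor = 120

120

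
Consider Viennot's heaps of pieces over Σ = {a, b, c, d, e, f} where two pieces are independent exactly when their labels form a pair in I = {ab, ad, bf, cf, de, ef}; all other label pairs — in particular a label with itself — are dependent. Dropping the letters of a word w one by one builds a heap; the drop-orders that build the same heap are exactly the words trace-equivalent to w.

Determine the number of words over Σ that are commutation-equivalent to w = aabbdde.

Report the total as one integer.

drop 0:a onto floor
drop 1:a onto {0:a}
drop 2:b onto floor
drop 3:b onto {2:b}
drop 4:d onto {3:b}
drop 5:d onto {4:d}
drop 6:e onto {1:a, 3:b}
ground layer = {0:a, 2:b}
drop-orders for the pieces not yet dropped (sum over which currently-grounded one goes next):
  1 to go: {5} 1  {6} 1
  2 to go: {1,6} 1  {4,5} 1  {5,6} 2
  3 to go: {0,1,6} 1  {1,5,6} 3  {4,5,6} 3
  4 to go: {0,1,5,6} 4  {1,4,5,6} 6  {3,4,5,6} 3
  5 to go: {0,1,4,5,6} 10  {1,3,4,5,6} 9  {2,3,4,5,6} 3
  if 0:a drops first: 12 orders
  if 2:b drops first: 19 orders
heap linearizations: 31

31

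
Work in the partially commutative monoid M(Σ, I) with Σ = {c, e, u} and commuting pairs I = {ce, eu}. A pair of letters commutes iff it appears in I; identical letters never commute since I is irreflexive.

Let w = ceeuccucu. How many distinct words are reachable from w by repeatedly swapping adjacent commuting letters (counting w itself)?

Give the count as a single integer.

drop 0:c onto floor
drop 1:e onto floor
drop 2:e onto {1:e}
drop 3:u onto {0:c}
drop 4:c onto {3:u}
drop 5:c onto {4:c}
drop 6:u onto {5:c}
drop 7:c onto {6:u}
drop 8:u onto {7:c}
ground layer = {0:c, 1:e}
drop-orders for the pieces not yet dropped (sum over which currently-grounded one goes next):
  1 to go: {2} 1  {8} 1
  2 to go: {1,2} 1  {2,8} 2  {7,8} 1
  3 to go: {1,2,8} 3  {2,7,8} 3  {6,7,8} 1
  4 to go: {1,2,7,8} 6  {2,6,7,8} 4  {5,6,7,8} 1
  5 to go: {1,2,6,7,8} 10  {2,5,6,7,8} 5  {4,5,6,7,8} 1
  6 to go: {1,2,5,6,7,8} 15  {2,4,5,6,7,8} 6  {3,4,5,6,7,8} 1
  7 to go: {0,3,4,5,6,7,8} 1  {1,2,4,5,6,7,8} 21  {2,3,4,5,6,7,8} 7
  if 0:c drops first: 28 orders
  if 1:e drops first: 8 orders
heap linearizations: 36

36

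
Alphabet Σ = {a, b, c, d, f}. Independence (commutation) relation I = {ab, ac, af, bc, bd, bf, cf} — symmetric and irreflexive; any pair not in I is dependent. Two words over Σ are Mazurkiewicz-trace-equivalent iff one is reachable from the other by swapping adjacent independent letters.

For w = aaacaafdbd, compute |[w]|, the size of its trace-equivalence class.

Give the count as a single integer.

0(a) covers ∅
1(a) covers 0:a
2(a) covers 1:a
3(c) covers ∅
4(a) covers 2:a
5(a) covers 4:a
6(f) covers ∅
7(d) covers 3:c, 5:a, 6:f
8(b) covers ∅
9(d) covers 7:d
floor of heap: 0:a, 3:c, 6:f, 8:b
completions by unplaced set U, small U first (add the entries for U minus each lowest piece of U):
  |U|=1: {8}:1  {9}:1
  |U|=2: {7,9}:1  {8,9}:2
  |U|=3: {3,7,9}:1  {5,7,9}:1  {6,7,9}:1  {7,8,9}:3
  |U|=4: {3,5,7,9}:2  {3,6,7,9}:2  {3,7,8,9}:4  {4,5,7,9}:1  {5,6,7,9}:2  {5,7,8,9}:4  {6,7,8,9}:4
  |U|=5: {2,4,5,7,9}:1  {3,4,5,7,9}:3  {3,5,6,7,9}:6  {3,5,7,8,9}:10  {3,6,7,8,9}:10  {4,5,6,7,9}:3  {4,5,7,8,9}:5  {5,6,7,8,9}:10
  |U|=6: {1,2,4,5,7,9}:1  {2,3,4,5,7,9}:4  {2,4,5,6,7,9}:4  {2,4,5,7,8,9}:6  {3,4,5,6,7,9}:12  {3,4,5,7,8,9}:18  {3,5,6,7,8,9}:36  {4,5,6,7,8,9}:18
  |U|=7: {0,1,2,4,5,7,9}:1  {1,2,3,4,5,7,9}:5  {1,2,4,5,6,7,9}:5  {1,2,4,5,7,8,9}:7  {2,3,4,5,6,7,9}:20  {2,3,4,5,7,8,9}:28  {2,4,5,6,7,8,9}:28  {3,4,5,6,7,8,9}:84
  |U|=8: {0,1,2,3,4,5,7,9}:6  {0,1,2,4,5,6,7,9}:6  {0,1,2,4,5,7,8,9}:8  {1,2,3,4,5,6,7,9}:30  {1,2,3,4,5,7,8,9}:40  {1,2,4,5,6,7,8,9}:40  {2,3,4,5,6,7,8,9}:160
  start at 0(a): 270
  start at 3(c): 54
  start at 6(f): 54
  start at 8(b): 42
sum over floor = 420

420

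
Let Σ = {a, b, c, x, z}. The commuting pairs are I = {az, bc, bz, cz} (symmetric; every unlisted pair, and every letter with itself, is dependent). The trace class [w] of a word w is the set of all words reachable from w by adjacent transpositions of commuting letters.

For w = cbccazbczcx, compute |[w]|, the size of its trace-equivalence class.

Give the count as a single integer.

540

drop 0:c onto floor
drop 1:b onto floor
drop 2:c onto {0:c}
drop 3:c onto {2:c}
drop 4:a onto {1:b, 3:c}
drop 5:z onto floor
drop 6:b onto {4:a}
drop 7:c onto {4:a}
drop 8:z onto {5:z}
drop 9:c onto {7:c}
drop 10:x onto {6:b, 8:z, 9:c}
ground layer = {0:c, 1:b, 5:z}
drop-orders for the pieces not yet dropped (sum over which currently-grounded one goes next):
  1 to go: {10} 1
  2 to go: {6,10} 1  {8,10} 1  {9,10} 1
  3 to go: {5,8,10} 1  {6,8,10} 2  {6,9,10} 2  {7,9,10} 1  {8,9,10} 2
  4 to go: {5,6,8,10} 3  {5,8,9,10} 3  {6,7,9,10} 3  {6,8,9,10} 6  {7,8,9,10} 3
  5 to go: {4,6,7,9,10} 3  {5,6,8,9,10} 12  {5,7,8,9,10} 6  {6,7,8,9,10} 12
  6 to go: {1,4,6,7,9,10} 3  {3,4,6,7,9,10} 3  {4,6,7,8,9,10} 15  {5,6,7,8,9,10} 30
  7 to go: {1,3,4,6,7,9,10} 6  {1,4,6,7,8,9,10} 18  {2,3,4,6,7,9,10} 3  {3,4,6,7,8,9,10} 18  {4,5,6,7,8,9,10} 45
  8 to go: {0,2,3,4,6,7,9,10} 3  {1,2,3,4,6,7,9,10} 9  {1,3,4,6,7,8,9,10} 42  {1,4,5,6,7,8,9,10} 63  {2,3,4,6,7,8,9,10} 21  {3,4,5,6,7,8,9,10} 63
  9 to go: {0,1,2,3,4,6,7,9,10} 12  {0,2,3,4,6,7,8,9,10} 24  {1,2,3,4,6,7,8,9,10} 72  {1,3,4,5,6,7,8,9,10} 168  {2,3,4,5,6,7,8,9,10} 84
  if 0:c drops first: 324 orders
  if 1:b drops first: 108 orders
  if 5:z drops first: 108 orders
heap linearizations: 540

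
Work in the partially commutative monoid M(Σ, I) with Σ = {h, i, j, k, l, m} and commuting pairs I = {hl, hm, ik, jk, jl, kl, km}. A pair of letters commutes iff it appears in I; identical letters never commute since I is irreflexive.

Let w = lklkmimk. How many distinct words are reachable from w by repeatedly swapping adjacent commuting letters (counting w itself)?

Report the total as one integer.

56

piece 0:l — minimal
piece 1:k — minimal
piece 2:l rests on {0:l}
piece 3:k rests on {1:k}
piece 4:m rests on {2:l}
piece 5:i rests on {4:m}
piece 6:m rests on {5:i}
piece 7:k rests on {3:k}
minimal pieces: {0:l, 1:k}
ways to finish when only these pieces remain (= sum over removing one remaining piece with nothing left below it):
  1 left: {6}→1  {7}→1
  2 left: {3,7}→1  {5,6}→1  {6,7}→2
  3 left: {1,3,7}→1  {3,6,7}→3  {4,5,6}→1  {5,6,7}→3
  4 left: {1,3,6,7}→4  {2,4,5,6}→1  {3,5,6,7}→6  {4,5,6,7}→4
  5 left: {0,2,4,5,6}→1  {1,3,5,6,7}→10  {2,4,5,6,7}→5  {3,4,5,6,7}→10
  6 left: {0,2,4,5,6,7}→6  {1,3,4,5,6,7}→20  {2,3,4,5,6,7}→15
  placing 0:l first → 35 extensions
  placing 1:k first → 21 extensions
total linear extensions = 56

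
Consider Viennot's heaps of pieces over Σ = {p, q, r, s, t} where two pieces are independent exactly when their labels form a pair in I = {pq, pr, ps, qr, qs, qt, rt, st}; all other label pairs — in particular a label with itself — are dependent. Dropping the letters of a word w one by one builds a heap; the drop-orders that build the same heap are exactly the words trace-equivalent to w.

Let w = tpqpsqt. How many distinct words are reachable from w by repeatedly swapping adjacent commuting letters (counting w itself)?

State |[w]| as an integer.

0(t) covers ∅
1(p) covers 0:t
2(q) covers ∅
3(p) covers 1:p
4(s) covers ∅
5(q) covers 2:q
6(t) covers 3:p
floor of heap: 0:t, 2:q, 4:s
completions by unplaced set U, small U first (add the entries for U minus each lowest piece of U):
  |U|=1: {4}:1  {5}:1  {6}:1
  |U|=2: {2,5}:1  {3,6}:1  {4,5}:2  {4,6}:2  {5,6}:2
  |U|=3: {1,3,6}:1  {2,4,5}:3  {2,5,6}:3  {3,4,6}:3  {3,5,6}:3  {4,5,6}:6
  |U|=4: {0,1,3,6}:1  {1,3,4,6}:4  {1,3,5,6}:4  {2,3,5,6}:6  {2,4,5,6}:12  {3,4,5,6}:12
  |U|=5: {0,1,3,4,6}:5  {0,1,3,5,6}:5  {1,2,3,5,6}:10  {1,3,4,5,6}:20  {2,3,4,5,6}:30
  start at 0(t): 60
  start at 2(q): 30
  start at 4(s): 15
sum over floor = 105

105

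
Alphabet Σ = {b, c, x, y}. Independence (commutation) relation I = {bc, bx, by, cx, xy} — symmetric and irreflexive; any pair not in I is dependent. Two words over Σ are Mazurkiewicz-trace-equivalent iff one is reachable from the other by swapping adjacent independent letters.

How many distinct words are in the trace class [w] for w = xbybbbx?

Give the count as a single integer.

105

drop 0:x onto floor
drop 1:b onto floor
drop 2:y onto floor
drop 3:b onto {1:b}
drop 4:b onto {3:b}
drop 5:b onto {4:b}
drop 6:x onto {0:x}
ground layer = {0:x, 1:b, 2:y}
drop-orders for the pieces not yet dropped (sum over which currently-grounded one goes next):
  1 to go: {2} 1  {5} 1  {6} 1
  2 to go: {0,6} 1  {2,5} 2  {2,6} 2  {4,5} 1  {5,6} 2
  3 to go: {0,2,6} 3  {0,5,6} 3  {2,4,5} 3  {2,5,6} 6  {3,4,5} 1  {4,5,6} 3
  4 to go: {0,2,5,6} 12  {0,4,5,6} 6  {1,3,4,5} 1  {2,3,4,5} 4  {2,4,5,6} 12  {3,4,5,6} 4
  5 to go: {0,2,4,5,6} 30  {0,3,4,5,6} 10  {1,2,3,4,5} 5  {1,3,4,5,6} 5  {2,3,4,5,6} 20
  if 0:x drops first: 30 orders
  if 1:b drops first: 60 orders
  if 2:y drops first: 15 orders
heap linearizations: 105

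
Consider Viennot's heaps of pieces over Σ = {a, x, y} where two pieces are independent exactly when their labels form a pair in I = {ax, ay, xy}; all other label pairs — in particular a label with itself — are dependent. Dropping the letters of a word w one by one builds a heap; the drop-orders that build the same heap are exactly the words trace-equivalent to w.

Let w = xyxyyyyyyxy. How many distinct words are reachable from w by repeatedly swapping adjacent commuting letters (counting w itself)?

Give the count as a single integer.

165

#0=x has no predecessor
#1=y has no predecessor
#2=x depends on [0:x]
#3=y depends on [1:y]
#4=y depends on [3:y]
#5=y depends on [4:y]
#6=y depends on [5:y]
#7=y depends on [6:y]
#8=y depends on [7:y]
#9=x depends on [2:x]
#10=y depends on [8:y]
sources: [0:x, 1:y]
N(rest) = Σ N(rest − s) over sources s of rest; N(one piece) = 1:
  size 1 → [9]=1  [10]=1
  size 2 → [2,9]=1  [8,10]=1  [9,10]=2
  size 3 → [0,2,9]=1  [2,9,10]=3  [7,8,10]=1  [8,9,10]=3
  size 4 → [0,2,9,10]=4  [2,8,9,10]=6  [6,7,8,10]=1  [7,8,9,10]=4
  size 5 → [0,2,8,9,10]=10  [2,7,8,9,10]=10  [5,6,7,8,10]=1  [6,7,8,9,10]=5
  size 6 → [0,2,7,8,9,10]=20  [2,6,7,8,9,10]=15  [4,5,6,7,8,10]=1  [5,6,7,8,9,10]=6
  size 7 → [0,2,6,7,8,9,10]=35  [2,5,6,7,8,9,10]=21  [3,4,5,6,7,8,10]=1  [4,5,6,7,8,9,10]=7
  size 8 → [0,2,5,6,7,8,9,10]=56  [1,3,4,5,6,7,8,10]=1  [2,4,5,6,7,8,9,10]=28  [3,4,5,6,7,8,9,10]=8
  size 9 → [0,2,4,5,6,7,8,9,10]=84  [1,3,4,5,6,7,8,9,10]=9  [2,3,4,5,6,7,8,9,10]=36
  first=0(x) contributes 45
  first=1(y) contributes 120
|[w]| = 165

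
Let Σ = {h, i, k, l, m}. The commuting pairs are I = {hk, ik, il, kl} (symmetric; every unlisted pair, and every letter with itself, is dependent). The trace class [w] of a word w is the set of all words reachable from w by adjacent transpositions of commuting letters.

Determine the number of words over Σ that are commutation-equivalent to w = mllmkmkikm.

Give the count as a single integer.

3

#0=m has no predecessor
#1=l depends on [0:m]
#2=l depends on [1:l]
#3=m depends on [2:l]
#4=k depends on [3:m]
#5=m depends on [4:k]
#6=k depends on [5:m]
#7=i depends on [5:m]
#8=k depends on [6:k]
#9=m depends on [7:i, 8:k]
sources: [0:m]
N(rest) = Σ N(rest − s) over sources s of rest; N(one piece) = 1:
  size 1 → [9]=1
  size 2 → [7,9]=1  [8,9]=1
  size 3 → [6,8,9]=1  [7,8,9]=2
  size 4 → [6,7,8,9]=3
  size 5 → [5,6,7,8,9]=3
  size 6 → [4,5,6,7,8,9]=3
  size 7 → [3,4,5,6,7,8,9]=3
  size 8 → [2,3,4,5,6,7,8,9]=3
  first=0(m) contributes 3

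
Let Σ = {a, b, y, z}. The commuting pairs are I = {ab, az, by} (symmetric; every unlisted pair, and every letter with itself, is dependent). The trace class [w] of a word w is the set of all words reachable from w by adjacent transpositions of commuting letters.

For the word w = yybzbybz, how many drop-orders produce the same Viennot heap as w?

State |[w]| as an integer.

piece 0:y — minimal
piece 1:y rests on {0:y}
piece 2:b — minimal
piece 3:z rests on {1:y, 2:b}
piece 4:b rests on {3:z}
piece 5:y rests on {3:z}
piece 6:b rests on {4:b}
piece 7:z rests on {5:y, 6:b}
minimal pieces: {0:y, 2:b}
ways to finish when only these pieces remain (= sum over removing one remaining piece with nothing left below it):
  1 left: {7}→1
  2 left: {5,7}→1  {6,7}→1
  3 left: {4,6,7}→1  {5,6,7}→2
  4 left: {4,5,6,7}→3
  5 left: {3,4,5,6,7}→3
  6 left: {1,3,4,5,6,7}→3  {2,3,4,5,6,7}→3
  placing 0:y first → 6 extensions
  placing 2:b first → 3 extensions
total linear extensions = 9

9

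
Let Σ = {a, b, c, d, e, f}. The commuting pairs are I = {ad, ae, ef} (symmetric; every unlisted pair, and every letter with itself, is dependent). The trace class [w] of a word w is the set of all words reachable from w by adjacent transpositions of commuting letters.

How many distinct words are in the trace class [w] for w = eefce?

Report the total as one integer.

3

piece 0:e — minimal
piece 1:e rests on {0:e}
piece 2:f — minimal
piece 3:c rests on {1:e, 2:f}
piece 4:e rests on {3:c}
minimal pieces: {0:e, 2:f}
ways to finish when only these pieces remain (= sum over removing one remaining piece with nothing left below it):
  1 left: {4}→1
  2 left: {3,4}→1
  3 left: {1,3,4}→1  {2,3,4}→1
  placing 0:e first → 2 extensions
  placing 2:f first → 1 extensions
total linear extensions = 3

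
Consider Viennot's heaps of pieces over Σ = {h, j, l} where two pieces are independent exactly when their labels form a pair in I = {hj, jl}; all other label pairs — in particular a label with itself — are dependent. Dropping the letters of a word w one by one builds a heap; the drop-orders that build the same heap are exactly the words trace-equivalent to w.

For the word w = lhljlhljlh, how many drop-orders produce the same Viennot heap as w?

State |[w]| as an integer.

45

#0=l has no predecessor
#1=h depends on [0:l]
#2=l depends on [1:h]
#3=j has no predecessor
#4=l depends on [2:l]
#5=h depends on [4:l]
#6=l depends on [5:h]
#7=j depends on [3:j]
#8=l depends on [6:l]
#9=h depends on [8:l]
sources: [0:l, 3:j]
N(rest) = Σ N(rest − s) over sources s of rest; N(one piece) = 1:
  size 1 → [7]=1  [9]=1
  size 2 → [3,7]=1  [7,9]=2  [8,9]=1
  size 3 → [3,7,9]=3  [6,8,9]=1  [7,8,9]=3
  size 4 → [3,7,8,9]=6  [5,6,8,9]=1  [6,7,8,9]=4
  size 5 → [3,6,7,8,9]=10  [4,5,6,8,9]=1  [5,6,7,8,9]=5
  size 6 → [2,4,5,6,8,9]=1  [3,5,6,7,8,9]=15  [4,5,6,7,8,9]=6
  size 7 → [1,2,4,5,6,8,9]=1  [2,4,5,6,7,8,9]=7  [3,4,5,6,7,8,9]=21
  size 8 → [0,1,2,4,5,6,8,9]=1  [1,2,4,5,6,7,8,9]=8  [2,3,4,5,6,7,8,9]=28
  first=0(l) contributes 36
  first=3(j) contributes 9
|[w]| = 45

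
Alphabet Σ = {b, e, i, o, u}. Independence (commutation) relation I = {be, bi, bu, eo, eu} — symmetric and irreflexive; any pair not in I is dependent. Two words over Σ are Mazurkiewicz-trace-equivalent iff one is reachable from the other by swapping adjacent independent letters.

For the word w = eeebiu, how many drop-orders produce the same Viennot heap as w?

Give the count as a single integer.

#0=e has no predecessor
#1=e depends on [0:e]
#2=e depends on [1:e]
#3=b has no predecessor
#4=i depends on [2:e]
#5=u depends on [4:i]
sources: [0:e, 3:b]
N(rest) = Σ N(rest − s) over sources s of rest; N(one piece) = 1:
  size 1 → [3]=1  [5]=1
  size 2 → [3,5]=2  [4,5]=1
  size 3 → [2,4,5]=1  [3,4,5]=3
  size 4 → [1,2,4,5]=1  [2,3,4,5]=4
  first=0(e) contributes 5
  first=3(b) contributes 1
|[w]| = 6

6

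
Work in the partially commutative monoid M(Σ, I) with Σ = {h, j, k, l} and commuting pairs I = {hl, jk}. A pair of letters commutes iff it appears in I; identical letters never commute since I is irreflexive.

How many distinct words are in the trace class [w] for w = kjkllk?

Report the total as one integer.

drop 0:k onto floor
drop 1:j onto floor
drop 2:k onto {0:k}
drop 3:l onto {1:j, 2:k}
drop 4:l onto {3:l}
drop 5:k onto {4:l}
ground layer = {0:k, 1:j}
drop-orders for the pieces not yet dropped (sum over which currently-grounded one goes next):
  1 to go: {5} 1
  2 to go: {4,5} 1
  3 to go: {3,4,5} 1
  4 to go: {1,3,4,5} 1  {2,3,4,5} 1
  if 0:k drops first: 2 orders
  if 1:j drops first: 1 orders
heap linearizations: 3

3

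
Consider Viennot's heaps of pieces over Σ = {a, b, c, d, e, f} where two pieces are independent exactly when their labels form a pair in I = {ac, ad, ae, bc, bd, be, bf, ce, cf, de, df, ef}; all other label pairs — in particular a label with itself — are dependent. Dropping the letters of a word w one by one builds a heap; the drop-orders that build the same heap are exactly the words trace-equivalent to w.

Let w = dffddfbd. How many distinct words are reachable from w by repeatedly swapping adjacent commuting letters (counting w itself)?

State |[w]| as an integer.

280

drop 0:d onto floor
drop 1:f onto floor
drop 2:f onto {1:f}
drop 3:d onto {0:d}
drop 4:d onto {3:d}
drop 5:f onto {2:f}
drop 6:b onto floor
drop 7:d onto {4:d}
ground layer = {0:d, 1:f, 6:b}
drop-orders for the pieces not yet dropped (sum over which currently-grounded one goes next):
  1 to go: {5} 1  {6} 1  {7} 1
  2 to go: {2,5} 1  {4,7} 1  {5,6} 2  {5,7} 2  {6,7} 2
  3 to go: {1,2,5} 1  {2,5,6} 3  {2,5,7} 3  {3,4,7} 1  {4,5,7} 3  {4,6,7} 3  {5,6,7} 6
  4 to go: {0,3,4,7} 1  {1,2,5,6} 4  {1,2,5,7} 4  {2,4,5,7} 6  {2,5,6,7} 12  {3,4,5,7} 4  {3,4,6,7} 4  {4,5,6,7} 12
  5 to go: {0,3,4,5,7} 5  {0,3,4,6,7} 5  {1,2,4,5,7} 10  {1,2,5,6,7} 20  {2,3,4,5,7} 10  {2,4,5,6,7} 30  {3,4,5,6,7} 20
  6 to go: {0,2,3,4,5,7} 15  {0,3,4,5,6,7} 30  {1,2,3,4,5,7} 20  {1,2,4,5,6,7} 60  {2,3,4,5,6,7} 60
  if 0:d drops first: 140 orders
  if 1:f drops first: 105 orders
  if 6:b drops first: 35 orders
heap linearizations: 280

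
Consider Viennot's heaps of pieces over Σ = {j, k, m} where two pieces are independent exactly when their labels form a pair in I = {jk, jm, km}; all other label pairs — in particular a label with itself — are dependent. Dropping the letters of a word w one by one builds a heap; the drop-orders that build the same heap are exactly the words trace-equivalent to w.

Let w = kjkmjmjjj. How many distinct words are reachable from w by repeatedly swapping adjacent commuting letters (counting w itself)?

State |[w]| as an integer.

756

0(k) covers ∅
1(j) covers ∅
2(k) covers 0:k
3(m) covers ∅
4(j) covers 1:j
5(m) covers 3:m
6(j) covers 4:j
7(j) covers 6:j
8(j) covers 7:j
floor of heap: 0:k, 1:j, 3:m
completions by unplaced set U, small U first (add the entries for U minus each lowest piece of U):
  |U|=1: {2}:1  {5}:1  {8}:1
  |U|=2: {0,2}:1  {2,5}:2  {2,8}:2  {3,5}:1  {5,8}:2  {7,8}:1
  |U|=3: {0,2,5}:3  {0,2,8}:3  {2,3,5}:3  {2,5,8}:6  {2,7,8}:3  {3,5,8}:3  {5,7,8}:3  {6,7,8}:1
  |U|=4: {0,2,3,5}:6  {0,2,5,8}:12  {0,2,7,8}:6  {2,3,5,8}:12  {2,5,7,8}:12  {2,6,7,8}:4  {3,5,7,8}:6  {4,6,7,8}:1  {5,6,7,8}:4
  |U|=5: {0,2,3,5,8}:30  {0,2,5,7,8}:30  {0,2,6,7,8}:10  {1,4,6,7,8}:1  {2,3,5,7,8}:30  {2,4,6,7,8}:5  {2,5,6,7,8}:20  {3,5,6,7,8}:10  {4,5,6,7,8}:5
  |U|=6: {0,2,3,5,7,8}:90  {0,2,4,6,7,8}:15  {0,2,5,6,7,8}:60  {1,2,4,6,7,8}:6  {1,4,5,6,7,8}:6  {2,3,5,6,7,8}:60  {2,4,5,6,7,8}:30  {3,4,5,6,7,8}:15
  |U|=7: {0,1,2,4,6,7,8}:21  {0,2,3,5,6,7,8}:210  {0,2,4,5,6,7,8}:105  {1,2,4,5,6,7,8}:42  {1,3,4,5,6,7,8}:21  {2,3,4,5,6,7,8}:105
  start at 0(k): 168
  start at 1(j): 420
  start at 3(m): 168
sum over floor = 756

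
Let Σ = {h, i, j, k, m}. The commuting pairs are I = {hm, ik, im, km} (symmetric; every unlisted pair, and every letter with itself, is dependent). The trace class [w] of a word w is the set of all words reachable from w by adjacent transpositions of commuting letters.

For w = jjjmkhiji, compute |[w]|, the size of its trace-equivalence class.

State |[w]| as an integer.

4

0(j) covers ∅
1(j) covers 0:j
2(j) covers 1:j
3(m) covers 2:j
4(k) covers 2:j
5(h) covers 4:k
6(i) covers 5:h
7(j) covers 3:m, 6:i
8(i) covers 7:j
floor of heap: 0:j
completions by unplaced set U, small U first (add the entries for U minus each lowest piece of U):
  |U|=1: {8}:1
  |U|=2: {7,8}:1
  |U|=3: {3,7,8}:1  {6,7,8}:1
  |U|=4: {3,6,7,8}:2  {5,6,7,8}:1
  |U|=5: {3,5,6,7,8}:3  {4,5,6,7,8}:1
  |U|=6: {3,4,5,6,7,8}:4
  |U|=7: {2,3,4,5,6,7,8}:4
  start at 0(j): 4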